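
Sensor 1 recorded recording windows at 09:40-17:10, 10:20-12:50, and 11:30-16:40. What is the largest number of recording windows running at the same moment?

At 11:30, 3 of the intervals are simultaneously active.
No point has more.

3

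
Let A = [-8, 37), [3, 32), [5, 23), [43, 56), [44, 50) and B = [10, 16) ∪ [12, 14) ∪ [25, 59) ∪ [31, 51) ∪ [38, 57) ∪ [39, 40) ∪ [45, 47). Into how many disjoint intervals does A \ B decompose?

2

First set merges to [-8, 37), [43, 56).
Second set merges to [10, 16), [25, 59).
A \ B = [-8, 10), [16, 25).
That is 2 disjoint pieces.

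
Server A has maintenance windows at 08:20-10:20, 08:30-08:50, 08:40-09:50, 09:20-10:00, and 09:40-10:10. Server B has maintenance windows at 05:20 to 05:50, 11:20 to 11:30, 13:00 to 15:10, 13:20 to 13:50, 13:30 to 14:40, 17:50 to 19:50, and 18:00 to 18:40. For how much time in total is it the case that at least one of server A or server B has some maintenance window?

Merge the first list: 08:20–10:20.
Merge the second list: 05:20–05:50, 11:20–11:30, 13:00–15:10, 17:50–19:50.
A ∪ B = 05:20–05:50, 08:20–10:20, 11:20–11:30, 13:00–15:10, 17:50–19:50.
Total: 30 min + 2 h + 10 min + 2 h 10 min + 2 h = 6 h 50 min.

6 h 50 min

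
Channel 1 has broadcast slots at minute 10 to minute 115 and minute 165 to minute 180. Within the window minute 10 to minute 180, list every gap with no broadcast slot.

Covered (merged): minute 10 to minute 115, minute 165 to minute 180.
Gaps within minute 10 to minute 180: minute 115 to minute 165.

minute 115 to minute 165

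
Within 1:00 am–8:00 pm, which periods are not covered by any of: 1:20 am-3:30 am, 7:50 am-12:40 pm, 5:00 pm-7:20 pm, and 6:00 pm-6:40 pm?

1:00 am–1:20 am, 3:30 am–7:50 am, 12:40 pm–5:00 pm, 7:20 pm–8:00 pm

After merging, the occupied span is 1:20 am–3:30 am, 7:50 am–12:40 pm, 5:00 pm–7:20 pm.
Gaps within 1:00 am–8:00 pm: 1:00 am–1:20 am, 3:30 am–7:50 am, 12:40 pm–5:00 pm, 7:20 pm–8:00 pm.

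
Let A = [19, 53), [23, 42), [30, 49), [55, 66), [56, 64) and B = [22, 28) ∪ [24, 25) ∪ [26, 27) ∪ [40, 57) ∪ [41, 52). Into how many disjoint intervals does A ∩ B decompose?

Merge the first list: [19, 53), [55, 66).
Merge the second list: [22, 28), [40, 57).
A ∩ B = [22, 28), [40, 53), [55, 57).
That is 3 disjoint pieces.

3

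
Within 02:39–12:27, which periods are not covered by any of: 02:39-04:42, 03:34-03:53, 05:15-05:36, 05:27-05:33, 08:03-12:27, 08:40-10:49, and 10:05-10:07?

04:42–05:15, 05:36–08:03

Covered (merged): 02:39–04:42, 05:15–05:36, 08:03–12:27.
Gaps within 02:39–12:27: 04:42–05:15, 05:36–08:03.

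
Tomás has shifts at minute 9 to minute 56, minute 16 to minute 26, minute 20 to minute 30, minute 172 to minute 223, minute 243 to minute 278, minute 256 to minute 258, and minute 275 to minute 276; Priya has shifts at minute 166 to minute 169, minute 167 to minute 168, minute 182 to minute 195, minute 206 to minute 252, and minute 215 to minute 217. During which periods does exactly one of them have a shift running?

minute 9 to minute 56, minute 166 to minute 169, minute 172 to minute 182, minute 195 to minute 206, minute 223 to minute 243, minute 252 to minute 278

First set merges to minute 9 to minute 56, minute 172 to minute 223, minute 243 to minute 278.
Second set merges to minute 166 to minute 169, minute 182 to minute 195, minute 206 to minute 252.
A \ B = minute 9 to minute 56, minute 172 to minute 182, minute 195 to minute 206, minute 252 to minute 278.
B \ A = minute 166 to minute 169, minute 223 to minute 243.
Union of the two gives the symmetric difference.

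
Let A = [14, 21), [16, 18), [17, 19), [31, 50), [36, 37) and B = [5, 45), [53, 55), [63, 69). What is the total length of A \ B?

First set merges to [14, 21), [31, 50).
A \ B = [45, 50).
Total: 5.

5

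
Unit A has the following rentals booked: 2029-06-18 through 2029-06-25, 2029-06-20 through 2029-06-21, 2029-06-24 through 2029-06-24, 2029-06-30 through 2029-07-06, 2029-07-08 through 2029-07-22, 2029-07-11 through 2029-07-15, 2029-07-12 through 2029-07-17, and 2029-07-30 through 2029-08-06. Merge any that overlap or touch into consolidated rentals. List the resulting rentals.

2029-06-20 through 2029-06-21 overlaps/touches 2029-06-18 through 2029-06-25 → extend to 2029-06-18 through 2029-06-25.
2029-06-24 through 2029-06-24 overlaps/touches 2029-06-18 through 2029-06-25 → extend to 2029-06-18 through 2029-06-25.
2029-06-30 through 2029-07-06 is disjoint → start new block.
2029-07-08 through 2029-07-22 is disjoint → start new block.
2029-07-11 through 2029-07-15 overlaps/touches 2029-07-08 through 2029-07-22 → extend to 2029-07-08 through 2029-07-22.
2029-07-12 through 2029-07-17 overlaps/touches 2029-07-08 through 2029-07-22 → extend to 2029-07-08 through 2029-07-22.
2029-07-30 through 2029-08-06 is disjoint → start new block.

2029-06-18 through 2029-06-25, 2029-06-30 through 2029-07-06, 2029-07-08 through 2029-07-22, 2029-07-30 through 2029-08-06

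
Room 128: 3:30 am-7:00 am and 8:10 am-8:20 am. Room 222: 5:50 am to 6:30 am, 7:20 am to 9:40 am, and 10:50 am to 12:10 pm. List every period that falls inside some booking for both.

5:50 am–6:30 am, 8:10 am–8:20 am

3:30 am–7:00 am ∩ B → 5:50 am–6:30 am.
8:10 am–8:20 am ∩ B → 8:10 am–8:20 am.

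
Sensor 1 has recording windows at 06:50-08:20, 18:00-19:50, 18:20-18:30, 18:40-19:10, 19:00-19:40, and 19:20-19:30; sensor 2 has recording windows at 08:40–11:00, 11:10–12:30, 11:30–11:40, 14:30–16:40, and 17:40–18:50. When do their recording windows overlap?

First set merges to 06:50–08:20, 18:00–19:50.
Second set merges to 08:40–11:00, 11:10–12:30, 14:30–16:40, 17:40–18:50.
06:50–08:20 meets no B interval.
18:00–19:50 ∩ B → 18:00–18:50.

18:00–18:50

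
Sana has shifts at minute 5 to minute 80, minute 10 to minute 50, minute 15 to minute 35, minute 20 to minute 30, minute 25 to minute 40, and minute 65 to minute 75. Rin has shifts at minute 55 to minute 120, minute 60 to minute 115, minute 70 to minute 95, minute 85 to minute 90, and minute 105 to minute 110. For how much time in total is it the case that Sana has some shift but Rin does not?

A, merged: minute 5 to minute 80.
B, merged: minute 55 to minute 120.
A \ B = minute 5 to minute 55.
Total: 50 minutes.

50 minutes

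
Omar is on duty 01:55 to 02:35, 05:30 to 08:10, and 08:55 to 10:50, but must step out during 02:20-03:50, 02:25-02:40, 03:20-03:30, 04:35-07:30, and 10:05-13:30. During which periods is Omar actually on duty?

Second set merges to 02:20–03:50, 04:35–07:30, 10:05–13:30.
01:55–02:35 minus B → 01:55–02:20.
05:30–08:10 minus B → 07:30–08:10.
08:55–10:50 minus B → 08:55–10:05.

01:55–02:20, 07:30–08:10, 08:55–10:05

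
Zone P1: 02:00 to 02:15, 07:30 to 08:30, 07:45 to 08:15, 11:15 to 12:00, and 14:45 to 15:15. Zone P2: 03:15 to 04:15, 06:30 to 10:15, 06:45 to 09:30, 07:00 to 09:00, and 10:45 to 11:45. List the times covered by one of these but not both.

02:00–02:15, 03:15–04:15, 06:30–07:30, 08:30–10:15, 10:45–11:15, 11:45–12:00, 14:45–15:15

A, merged: 02:00–02:15, 07:30–08:30, 11:15–12:00, 14:45–15:15.
B, merged: 03:15–04:15, 06:30–10:15, 10:45–11:45.
A \ B = 02:00–02:15, 11:45–12:00, 14:45–15:15.
B \ A = 03:15–04:15, 06:30–07:30, 08:30–10:15, 10:45–11:15.
Union of the two gives the symmetric difference.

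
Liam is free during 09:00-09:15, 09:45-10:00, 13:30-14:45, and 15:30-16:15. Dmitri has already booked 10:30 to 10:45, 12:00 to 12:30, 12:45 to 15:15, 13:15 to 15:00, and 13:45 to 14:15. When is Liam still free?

09:00–09:15, 09:45–10:00, 15:30–16:15

B, merged: 10:30–10:45, 12:00–12:30, 12:45–15:15.
09:00–09:15: nothing removed.
09:45–10:00: nothing removed.
13:30–14:45: entirely removed.
15:30–16:15: nothing removed.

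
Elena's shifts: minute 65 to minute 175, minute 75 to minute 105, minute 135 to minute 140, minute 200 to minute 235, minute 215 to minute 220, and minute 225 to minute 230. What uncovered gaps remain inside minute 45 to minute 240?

The merged coverage is minute 65 to minute 175, minute 200 to minute 235.
Gaps within minute 45 to minute 240: minute 45 to minute 65, minute 175 to minute 200, minute 235 to minute 240.

minute 45 to minute 65, minute 175 to minute 200, minute 235 to minute 240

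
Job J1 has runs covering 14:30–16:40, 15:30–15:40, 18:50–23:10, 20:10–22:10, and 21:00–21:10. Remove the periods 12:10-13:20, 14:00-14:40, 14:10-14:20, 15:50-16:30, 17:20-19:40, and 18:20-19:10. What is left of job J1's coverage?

14:40–15:50, 16:30–16:40, 19:40–23:10

Merge the first list: 14:30–16:40, 18:50–23:10.
Merge the second list: 12:10–13:20, 14:00–14:40, 15:50–16:30, 17:20–19:40.
14:30–16:40 with B removed leaves 14:40–15:50, 16:30–16:40.
18:50–23:10 with B removed leaves 19:40–23:10.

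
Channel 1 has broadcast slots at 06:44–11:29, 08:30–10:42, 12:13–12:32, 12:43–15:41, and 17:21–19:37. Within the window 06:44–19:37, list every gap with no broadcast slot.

11:29-12:13, 12:32-12:43, 15:41-17:21

The merged coverage is 06:44-11:29, 12:13-12:32, 12:43-15:41, 17:21-19:37.
Gaps within 06:44-19:37: 11:29-12:13, 12:32-12:43, 15:41-17:21.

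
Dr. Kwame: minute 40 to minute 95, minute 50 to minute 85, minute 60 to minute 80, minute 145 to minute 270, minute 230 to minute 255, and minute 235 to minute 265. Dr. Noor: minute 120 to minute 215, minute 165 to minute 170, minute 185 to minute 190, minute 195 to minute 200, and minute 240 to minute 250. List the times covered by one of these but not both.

minute 40 to minute 95, minute 120 to minute 145, minute 215 to minute 240, minute 250 to minute 270

Merge the first list: minute 40 to minute 95, minute 145 to minute 270.
Merge the second list: minute 120 to minute 215, minute 240 to minute 250.
A but not B: minute 40 to minute 95, minute 215 to minute 240, minute 250 to minute 270.
B but not A: minute 120 to minute 145.
Combining gives A △ B.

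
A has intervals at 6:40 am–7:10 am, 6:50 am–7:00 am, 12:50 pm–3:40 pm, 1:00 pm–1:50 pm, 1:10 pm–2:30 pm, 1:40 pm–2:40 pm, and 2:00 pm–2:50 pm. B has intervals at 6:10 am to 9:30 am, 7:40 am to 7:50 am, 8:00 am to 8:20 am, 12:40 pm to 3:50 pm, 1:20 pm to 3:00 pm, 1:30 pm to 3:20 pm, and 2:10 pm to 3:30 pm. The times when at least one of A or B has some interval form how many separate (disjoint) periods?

2

A, merged: 6:40 am–7:10 am, 12:50 pm–3:40 pm.
B, merged: 6:10 am–9:30 am, 12:40 pm–3:50 pm.
A ∪ B = 6:10 am–9:30 am, 12:40 pm–3:50 pm.
That is 2 disjoint pieces.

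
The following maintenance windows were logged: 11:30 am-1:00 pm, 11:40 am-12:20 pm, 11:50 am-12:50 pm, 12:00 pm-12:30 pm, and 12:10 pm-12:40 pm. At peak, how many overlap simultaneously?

Sweep endpoints in order; track running count of active intervals.
Peak of 5 reached at 12:10 pm.

5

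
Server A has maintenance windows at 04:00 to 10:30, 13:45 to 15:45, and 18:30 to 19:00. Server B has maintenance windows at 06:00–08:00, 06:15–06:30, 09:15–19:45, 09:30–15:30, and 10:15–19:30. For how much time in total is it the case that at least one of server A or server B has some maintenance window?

15 h 45 min

Merge the second list: 06:00–08:00, 09:15–19:45.
A ∪ B = 04:00–19:45.
Total: 15 h 45 min.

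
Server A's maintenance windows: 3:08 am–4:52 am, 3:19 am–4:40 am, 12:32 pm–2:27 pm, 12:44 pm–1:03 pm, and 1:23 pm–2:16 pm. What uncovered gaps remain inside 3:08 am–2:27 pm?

The merged coverage is 3:08 am–4:52 am, 12:32 pm–2:27 pm.
Uncovered inside 3:08 am–2:27 pm: 4:52 am–12:32 pm.

4:52 am–12:32 pm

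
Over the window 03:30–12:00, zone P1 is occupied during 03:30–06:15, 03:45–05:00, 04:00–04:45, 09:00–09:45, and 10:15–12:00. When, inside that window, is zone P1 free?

06:15–09:00, 09:45–10:15

Covered (merged): 03:30–06:15, 09:00–09:45, 10:15–12:00.
Complement within 03:30–12:00: 06:15–09:00, 09:45–10:15.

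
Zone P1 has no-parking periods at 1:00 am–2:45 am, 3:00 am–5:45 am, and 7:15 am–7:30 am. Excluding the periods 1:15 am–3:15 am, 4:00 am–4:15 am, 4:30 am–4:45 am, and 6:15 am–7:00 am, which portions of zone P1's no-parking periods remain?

1:00 am–2:45 am with B removed leaves 1:00 am–1:15 am.
3:00 am–5:45 am with B removed leaves 3:15 am–4:00 am, 4:15 am–4:30 am, 4:45 am–5:45 am.
7:15 am–7:30 am is untouched.

1:00 am–1:15 am, 3:15 am–4:00 am, 4:15 am–4:30 am, 4:45 am–5:45 am, 7:15 am–7:30 am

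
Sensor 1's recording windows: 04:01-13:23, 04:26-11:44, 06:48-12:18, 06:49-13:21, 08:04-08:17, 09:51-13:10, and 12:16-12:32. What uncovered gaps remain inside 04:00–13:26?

04:00–04:01, 13:23–13:26

The merged coverage is 04:01–13:23.
Uncovered inside 04:00–13:26: 04:00–04:01, 13:23–13:26.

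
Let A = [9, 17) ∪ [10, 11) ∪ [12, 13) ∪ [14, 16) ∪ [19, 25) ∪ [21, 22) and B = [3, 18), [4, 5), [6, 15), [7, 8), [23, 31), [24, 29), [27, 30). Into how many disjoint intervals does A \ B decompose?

1

First set merges to [9, 17), [19, 25).
Second set merges to [3, 18), [23, 31).
A \ B = [19, 23).
That is 1 disjoint piece.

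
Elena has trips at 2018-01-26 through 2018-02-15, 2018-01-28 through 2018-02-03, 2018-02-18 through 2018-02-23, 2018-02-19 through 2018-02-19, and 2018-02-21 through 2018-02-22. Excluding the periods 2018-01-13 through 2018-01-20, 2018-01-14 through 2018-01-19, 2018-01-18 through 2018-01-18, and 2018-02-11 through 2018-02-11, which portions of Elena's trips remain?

A, merged: 2018-01-26 through 2018-02-15, 2018-02-18 through 2018-02-23.
B, merged: 2018-01-13 through 2018-01-20, 2018-02-11 through 2018-02-11.
2018-01-26 through 2018-02-15 minus B → 2018-01-26 through 2018-02-10, 2018-02-12 through 2018-02-15.
2018-02-18 through 2018-02-23: no B overlap → unchanged.

2018-01-26 through 2018-02-10, 2018-02-12 through 2018-02-15, 2018-02-18 through 2018-02-23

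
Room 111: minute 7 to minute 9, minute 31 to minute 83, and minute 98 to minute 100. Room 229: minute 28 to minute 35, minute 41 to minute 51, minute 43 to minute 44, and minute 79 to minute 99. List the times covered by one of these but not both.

Merge the second list: minute 28 to minute 35, minute 41 to minute 51, minute 79 to minute 99.
A but not B: minute 7 to minute 9, minute 35 to minute 41, minute 51 to minute 79, minute 99 to minute 100.
B but not A: minute 28 to minute 31, minute 83 to minute 98.
Combining gives A △ B.

minute 7 to minute 9, minute 28 to minute 31, minute 35 to minute 41, minute 51 to minute 79, minute 83 to minute 98, minute 99 to minute 100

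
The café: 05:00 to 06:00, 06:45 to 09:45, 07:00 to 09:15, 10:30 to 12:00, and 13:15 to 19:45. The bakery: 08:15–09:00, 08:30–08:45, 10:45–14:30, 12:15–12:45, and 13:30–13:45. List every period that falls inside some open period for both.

08:15–09:00, 10:45–12:00, 13:15–14:30

A, merged: 05:00–06:00, 06:45–09:45, 10:30–12:00, 13:15–19:45.
B, merged: 08:15–09:00, 10:45–14:30.
05:00–06:00 falls entirely outside B.
06:45–09:45 overlaps B on 08:15–09:00.
10:30–12:00 overlaps B on 10:45–12:00.
13:15–19:45 overlaps B on 13:15–14:30.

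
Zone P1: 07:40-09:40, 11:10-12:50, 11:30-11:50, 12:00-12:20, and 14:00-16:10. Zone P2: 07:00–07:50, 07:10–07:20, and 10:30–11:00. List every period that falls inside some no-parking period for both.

07:40–07:50

Merge the first list: 07:40–09:40, 11:10–12:50, 14:00–16:10.
Merge the second list: 07:00–07:50, 10:30–11:00.
07:40–09:40 overlaps B on 07:40–07:50.
11:10–12:50 falls entirely outside B.
14:00–16:10 falls entirely outside B.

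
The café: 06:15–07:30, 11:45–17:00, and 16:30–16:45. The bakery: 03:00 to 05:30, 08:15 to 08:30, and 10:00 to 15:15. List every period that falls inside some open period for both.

A, merged: 06:15-07:30, 11:45-17:00.
06:15-07:30 falls entirely outside B.
11:45-17:00 overlaps B on 11:45-15:15.

11:45-15:15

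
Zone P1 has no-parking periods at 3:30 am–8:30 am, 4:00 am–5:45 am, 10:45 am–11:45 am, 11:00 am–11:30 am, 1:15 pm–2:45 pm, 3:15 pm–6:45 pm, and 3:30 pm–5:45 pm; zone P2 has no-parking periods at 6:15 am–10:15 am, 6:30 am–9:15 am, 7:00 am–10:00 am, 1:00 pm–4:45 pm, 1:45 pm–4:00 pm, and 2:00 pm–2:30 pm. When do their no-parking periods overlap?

6:15 am–8:30 am, 1:15 pm–2:45 pm, 3:15 pm–4:45 pm

A, merged: 3:30 am–8:30 am, 10:45 am–11:45 am, 1:15 pm–2:45 pm, 3:15 pm–6:45 pm.
B, merged: 6:15 am–10:15 am, 1:00 pm–4:45 pm.
3:30 am–8:30 am ∩ B → 6:15 am–8:30 am.
10:45 am–11:45 am meets no B interval.
1:15 pm–2:45 pm ∩ B → 1:15 pm–2:45 pm.
3:15 pm–6:45 pm ∩ B → 3:15 pm–4:45 pm.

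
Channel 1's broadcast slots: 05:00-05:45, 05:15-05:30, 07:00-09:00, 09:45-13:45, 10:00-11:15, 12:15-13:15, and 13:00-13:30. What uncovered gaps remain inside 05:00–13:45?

The merged coverage is 05:00-05:45, 07:00-09:00, 09:45-13:45.
Complement within 05:00-13:45: 05:45-07:00, 09:00-09:45.

05:45-07:00, 09:00-09:45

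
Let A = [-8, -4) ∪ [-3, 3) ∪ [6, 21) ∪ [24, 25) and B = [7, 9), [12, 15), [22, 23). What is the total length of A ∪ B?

A ∪ B = [-8, -4), [-3, 3), [6, 21), [22, 23), [24, 25).
Total: 4 + 6 + 15 + 1 + 1 = 27.

27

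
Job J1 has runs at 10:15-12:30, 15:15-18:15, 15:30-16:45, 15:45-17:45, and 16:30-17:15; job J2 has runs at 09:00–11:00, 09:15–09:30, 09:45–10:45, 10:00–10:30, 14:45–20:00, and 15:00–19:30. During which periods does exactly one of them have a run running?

First set merges to 10:15-12:30, 15:15-18:15.
Second set merges to 09:00-11:00, 14:45-20:00.
A but not B: 11:00-12:30.
B but not A: 09:00-10:15, 14:45-15:15, 18:15-20:00.
Combining gives A △ B.

09:00-10:15, 11:00-12:30, 14:45-15:15, 18:15-20:00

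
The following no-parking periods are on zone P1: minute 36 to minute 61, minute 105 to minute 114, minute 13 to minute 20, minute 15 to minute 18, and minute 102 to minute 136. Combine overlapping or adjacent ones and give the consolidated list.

minute 13 to minute 20, minute 36 to minute 61, minute 102 to minute 136

Sort by start: minute 13 to minute 20, minute 15 to minute 18, minute 36 to minute 61, minute 102 to minute 136, minute 105 to minute 114.
minute 15 to minute 18 overlaps/touches minute 13 to minute 20 → extend to minute 13 to minute 20.
minute 36 to minute 61 is disjoint → start new block.
minute 102 to minute 136 is disjoint → start new block.
minute 105 to minute 114 overlaps/touches minute 102 to minute 136 → extend to minute 102 to minute 136.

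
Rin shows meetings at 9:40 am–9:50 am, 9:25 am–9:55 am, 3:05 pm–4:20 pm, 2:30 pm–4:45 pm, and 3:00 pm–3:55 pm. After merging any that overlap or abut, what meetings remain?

Sort by start: 9:25 am–9:55 am, 9:40 am–9:50 am, 2:30 pm–4:45 pm, 3:00 pm–3:55 pm, 3:05 pm–4:20 pm.
9:40 am–9:50 am overlaps/touches 9:25 am–9:55 am → extend to 9:25 am–9:55 am.
2:30 pm–4:45 pm is disjoint → start new block.
3:00 pm–3:55 pm overlaps/touches 2:30 pm–4:45 pm → extend to 2:30 pm–4:45 pm.
3:05 pm–4:20 pm overlaps/touches 2:30 pm–4:45 pm → extend to 2:30 pm–4:45 pm.

9:25 am–9:55 am, 2:30 pm–4:45 pm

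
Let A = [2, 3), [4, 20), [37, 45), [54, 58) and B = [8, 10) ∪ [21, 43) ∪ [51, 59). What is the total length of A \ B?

17

A \ B = [2, 3), [4, 8), [10, 20), [43, 45).
Total: 1 + 4 + 10 + 2 = 17.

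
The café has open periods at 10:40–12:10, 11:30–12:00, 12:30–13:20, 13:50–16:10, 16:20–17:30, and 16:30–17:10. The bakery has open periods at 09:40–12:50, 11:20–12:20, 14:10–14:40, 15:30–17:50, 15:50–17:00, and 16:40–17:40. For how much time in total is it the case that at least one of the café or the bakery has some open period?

First set merges to 10:40-12:10, 12:30-13:20, 13:50-16:10, 16:20-17:30.
Second set merges to 09:40-12:50, 14:10-14:40, 15:30-17:50.
A ∪ B = 09:40-13:20, 13:50-17:50.
Total: 3 h 40 min + 4 h = 7 h 40 min.

7 h 40 min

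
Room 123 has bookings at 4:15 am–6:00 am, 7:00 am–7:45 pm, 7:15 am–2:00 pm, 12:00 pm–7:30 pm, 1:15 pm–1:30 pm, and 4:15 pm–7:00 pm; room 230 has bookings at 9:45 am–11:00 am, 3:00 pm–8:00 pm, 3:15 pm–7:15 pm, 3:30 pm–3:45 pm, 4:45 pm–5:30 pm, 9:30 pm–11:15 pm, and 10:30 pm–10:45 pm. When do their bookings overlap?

A, merged: 4:15 am-6:00 am, 7:00 am-7:45 pm.
B, merged: 9:45 am-11:00 am, 3:00 pm-8:00 pm, 9:30 pm-11:15 pm.
4:15 am-6:00 am: no overlap with the second set.
7:00 am-7:45 pm meets the second set on 9:45 am-11:00 am, 3:00 pm-7:45 pm.

9:45 am-11:00 am, 3:00 pm-7:45 pm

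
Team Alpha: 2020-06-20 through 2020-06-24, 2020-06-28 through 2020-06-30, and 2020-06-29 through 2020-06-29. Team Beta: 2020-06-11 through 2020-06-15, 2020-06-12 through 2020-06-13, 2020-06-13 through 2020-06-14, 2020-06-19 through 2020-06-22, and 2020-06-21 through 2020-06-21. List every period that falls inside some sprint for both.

2020-06-20 through 2020-06-22

First set merges to 2020-06-20 through 2020-06-24, 2020-06-28 through 2020-06-30.
Second set merges to 2020-06-11 through 2020-06-15, 2020-06-19 through 2020-06-22.
2020-06-20 through 2020-06-24 meets the second set on 2020-06-20 through 2020-06-22.
2020-06-28 through 2020-06-30: no overlap with the second set.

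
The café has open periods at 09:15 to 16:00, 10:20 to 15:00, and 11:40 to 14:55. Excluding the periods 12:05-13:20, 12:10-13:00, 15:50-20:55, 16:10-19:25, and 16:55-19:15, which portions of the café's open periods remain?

09:15–12:05, 13:20–15:50

Merge the first list: 09:15–16:00.
Merge the second list: 12:05–13:20, 15:50–20:55.
09:15–16:00 with B removed leaves 09:15–12:05, 13:20–15:50.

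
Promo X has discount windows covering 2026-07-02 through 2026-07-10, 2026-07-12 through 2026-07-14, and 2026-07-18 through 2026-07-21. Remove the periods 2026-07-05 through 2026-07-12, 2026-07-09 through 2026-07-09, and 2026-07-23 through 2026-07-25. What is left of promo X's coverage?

Second set merges to 2026-07-05 through 2026-07-12, 2026-07-23 through 2026-07-25.
2026-07-02 through 2026-07-10 \ B = 2026-07-02 through 2026-07-04.
2026-07-12 through 2026-07-14 \ B = 2026-07-13 through 2026-07-14.
2026-07-18 through 2026-07-21: nothing removed.

2026-07-02 through 2026-07-04, 2026-07-13 through 2026-07-14, 2026-07-18 through 2026-07-21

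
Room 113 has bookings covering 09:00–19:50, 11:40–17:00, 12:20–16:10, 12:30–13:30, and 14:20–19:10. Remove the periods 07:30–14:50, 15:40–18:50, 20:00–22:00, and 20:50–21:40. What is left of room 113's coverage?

Merge the first list: 09:00–19:50.
Merge the second list: 07:30–14:50, 15:40–18:50, 20:00–22:00.
09:00–19:50 with B removed leaves 14:50–15:40, 18:50–19:50.

14:50–15:40, 18:50–19:50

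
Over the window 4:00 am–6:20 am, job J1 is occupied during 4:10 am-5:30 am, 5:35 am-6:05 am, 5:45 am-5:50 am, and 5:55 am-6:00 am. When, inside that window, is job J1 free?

The merged coverage is 4:10 am–5:30 am, 5:35 am–6:05 am.
Complement within 4:00 am–6:20 am: 4:00 am–4:10 am, 5:30 am–5:35 am, 6:05 am–6:20 am.

4:00 am–4:10 am, 5:30 am–5:35 am, 6:05 am–6:20 am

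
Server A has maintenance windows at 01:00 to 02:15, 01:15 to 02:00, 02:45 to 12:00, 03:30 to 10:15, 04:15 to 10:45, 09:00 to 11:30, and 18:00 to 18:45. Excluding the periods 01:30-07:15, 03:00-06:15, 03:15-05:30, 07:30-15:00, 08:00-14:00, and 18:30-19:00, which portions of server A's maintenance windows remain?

01:00–01:30, 07:15–07:30, 18:00–18:30

A, merged: 01:00–02:15, 02:45–12:00, 18:00–18:45.
B, merged: 01:30–07:15, 07:30–15:00, 18:30–19:00.
01:00–02:15 \ B = 01:00–01:30.
02:45–12:00 \ B = 07:15–07:30.
18:00–18:45 \ B = 18:00–18:30.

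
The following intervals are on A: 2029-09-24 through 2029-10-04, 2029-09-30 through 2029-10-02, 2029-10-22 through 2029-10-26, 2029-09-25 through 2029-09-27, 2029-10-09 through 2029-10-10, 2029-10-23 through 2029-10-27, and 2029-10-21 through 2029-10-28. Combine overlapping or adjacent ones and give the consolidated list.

2029-09-24 through 2029-10-04, 2029-10-09 through 2029-10-10, 2029-10-21 through 2029-10-28

Sort by start: 2029-09-24 through 2029-10-04, 2029-09-25 through 2029-09-27, 2029-09-30 through 2029-10-02, 2029-10-09 through 2029-10-10, 2029-10-21 through 2029-10-28, 2029-10-22 through 2029-10-26, 2029-10-23 through 2029-10-27.
2029-09-25 through 2029-09-27 overlaps/touches 2029-09-24 through 2029-10-04 → extend to 2029-09-24 through 2029-10-04.
2029-09-30 through 2029-10-02 overlaps/touches 2029-09-24 through 2029-10-04 → extend to 2029-09-24 through 2029-10-04.
2029-10-09 through 2029-10-10 is disjoint → start new block.
2029-10-21 through 2029-10-28 is disjoint → start new block.
2029-10-22 through 2029-10-26 overlaps/touches 2029-10-21 through 2029-10-28 → extend to 2029-10-21 through 2029-10-28.
2029-10-23 through 2029-10-27 overlaps/touches 2029-10-21 through 2029-10-28 → extend to 2029-10-21 through 2029-10-28.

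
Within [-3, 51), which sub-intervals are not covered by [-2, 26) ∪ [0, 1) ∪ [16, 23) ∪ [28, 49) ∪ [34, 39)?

[-3, -2) ∪ [26, 28) ∪ [49, 51)

Covered (merged): [-2, 26), [28, 49).
Uncovered inside [-3, 51): [-3, -2), [26, 28), [49, 51).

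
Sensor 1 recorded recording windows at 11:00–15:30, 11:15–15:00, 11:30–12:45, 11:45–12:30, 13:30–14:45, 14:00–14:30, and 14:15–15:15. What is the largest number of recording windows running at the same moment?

5

Sweep endpoints in order; track running count of active intervals.
Peak of 5 reached at 14:15.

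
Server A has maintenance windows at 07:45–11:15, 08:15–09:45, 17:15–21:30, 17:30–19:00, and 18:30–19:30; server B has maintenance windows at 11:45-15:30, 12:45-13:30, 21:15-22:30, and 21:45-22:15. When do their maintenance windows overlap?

A, merged: 07:45-11:15, 17:15-21:30.
B, merged: 11:45-15:30, 21:15-22:30.
07:45-11:15 falls entirely outside B.
17:15-21:30 overlaps B on 21:15-21:30.

21:15-21:30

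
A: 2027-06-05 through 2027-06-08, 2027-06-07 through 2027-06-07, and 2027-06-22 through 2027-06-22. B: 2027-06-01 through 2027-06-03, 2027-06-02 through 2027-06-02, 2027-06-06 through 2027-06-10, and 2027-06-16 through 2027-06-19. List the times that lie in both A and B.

2027-06-06 through 2027-06-08

First set merges to 2027-06-05 through 2027-06-08, 2027-06-22 through 2027-06-22.
Second set merges to 2027-06-01 through 2027-06-03, 2027-06-06 through 2027-06-10, 2027-06-16 through 2027-06-19.
2027-06-05 through 2027-06-08 meets the second set on 2027-06-06 through 2027-06-08.
2027-06-22 through 2027-06-22: no overlap with the second set.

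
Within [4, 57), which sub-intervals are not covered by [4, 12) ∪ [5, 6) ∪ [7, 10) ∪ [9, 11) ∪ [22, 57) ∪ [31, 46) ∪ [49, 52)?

After merging, the occupied span is [4, 12), [22, 57).
Gaps within [4, 57): [12, 22).

[12, 22)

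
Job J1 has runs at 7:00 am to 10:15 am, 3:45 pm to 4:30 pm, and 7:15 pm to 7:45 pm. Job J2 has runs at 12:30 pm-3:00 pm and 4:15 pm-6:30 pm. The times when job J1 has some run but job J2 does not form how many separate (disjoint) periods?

3

A \ B = 7:00 am–10:15 am, 3:45 pm–4:15 pm, 7:15 pm–7:45 pm.
That is 3 disjoint pieces.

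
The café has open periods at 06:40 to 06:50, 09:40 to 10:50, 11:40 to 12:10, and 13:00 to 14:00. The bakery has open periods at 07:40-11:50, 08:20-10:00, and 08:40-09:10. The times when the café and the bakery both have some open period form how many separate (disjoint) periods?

Merge the second list: 07:40–11:50.
A ∩ B = 09:40–10:50, 11:40–11:50.
That is 2 disjoint pieces.

2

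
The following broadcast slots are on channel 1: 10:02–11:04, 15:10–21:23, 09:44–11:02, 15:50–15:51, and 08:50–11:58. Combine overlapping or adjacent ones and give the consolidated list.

Sort by start: 08:50–11:58, 09:44–11:02, 10:02–11:04, 15:10–21:23, 15:50–15:51.
09:44–11:02 overlaps/touches 08:50–11:58 → extend to 08:50–11:58.
10:02–11:04 overlaps/touches 08:50–11:58 → extend to 08:50–11:58.
15:10–21:23 is disjoint → start new block.
15:50–15:51 overlaps/touches 15:10–21:23 → extend to 15:10–21:23.

08:50–11:58, 15:10–21:23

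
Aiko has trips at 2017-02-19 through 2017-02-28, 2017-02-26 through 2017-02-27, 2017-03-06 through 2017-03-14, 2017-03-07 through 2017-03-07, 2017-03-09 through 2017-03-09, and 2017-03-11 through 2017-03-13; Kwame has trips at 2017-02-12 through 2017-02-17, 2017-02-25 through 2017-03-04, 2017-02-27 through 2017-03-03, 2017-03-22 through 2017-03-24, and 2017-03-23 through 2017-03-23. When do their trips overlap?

Merge the first list: 2017-02-19 through 2017-02-28, 2017-03-06 through 2017-03-14.
Merge the second list: 2017-02-12 through 2017-02-17, 2017-02-25 through 2017-03-04, 2017-03-22 through 2017-03-24.
2017-02-19 through 2017-02-28 ∩ B → 2017-02-25 through 2017-02-28.
2017-03-06 through 2017-03-14 meets no B interval.

2017-02-25 through 2017-02-28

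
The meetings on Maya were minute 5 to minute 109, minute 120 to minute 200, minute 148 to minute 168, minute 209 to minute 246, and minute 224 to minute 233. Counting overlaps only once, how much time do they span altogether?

Merged: minute 5 to minute 109, minute 120 to minute 200, minute 209 to minute 246.
Lengths: 104 minutes + 80 minutes + 37 minutes = 221 minutes.

221 minutes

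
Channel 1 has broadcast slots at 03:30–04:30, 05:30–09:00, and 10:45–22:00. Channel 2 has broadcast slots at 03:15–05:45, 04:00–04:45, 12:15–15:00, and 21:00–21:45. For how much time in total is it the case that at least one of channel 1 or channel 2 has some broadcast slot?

B, merged: 03:15–05:45, 12:15–15:00, 21:00–21:45.
A ∪ B = 03:15–09:00, 10:45–22:00.
Total: 5 h 45 min + 11 h 15 min = 17 h.

17 h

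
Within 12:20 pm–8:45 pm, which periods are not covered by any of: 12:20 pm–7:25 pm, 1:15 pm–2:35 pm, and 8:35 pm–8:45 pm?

After merging, the occupied span is 12:20 pm-7:25 pm, 8:35 pm-8:45 pm.
Complement within 12:20 pm-8:45 pm: 7:25 pm-8:35 pm.

7:25 pm-8:35 pm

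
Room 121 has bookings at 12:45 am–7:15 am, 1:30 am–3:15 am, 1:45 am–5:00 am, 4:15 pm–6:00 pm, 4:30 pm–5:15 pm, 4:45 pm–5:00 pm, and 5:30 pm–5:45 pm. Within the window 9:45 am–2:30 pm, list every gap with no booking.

The merged coverage is 12:45 am–7:15 am, 4:15 pm–6:00 pm.
Gaps within 9:45 am–2:30 pm: 9:45 am–2:30 pm.

9:45 am–2:30 pm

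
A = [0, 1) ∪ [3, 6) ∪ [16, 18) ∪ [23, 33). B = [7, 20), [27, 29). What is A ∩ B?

[16, 18) ∪ [27, 29)

[0, 1) falls entirely outside B.
[3, 6) falls entirely outside B.
[16, 18) overlaps B on [16, 18).
[23, 33) overlaps B on [27, 29).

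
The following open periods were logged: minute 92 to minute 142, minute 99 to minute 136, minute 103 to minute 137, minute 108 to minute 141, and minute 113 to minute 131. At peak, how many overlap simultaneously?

5

Walk the sorted start/end points keeping a running depth.
The depth first hits 5 at minute 113.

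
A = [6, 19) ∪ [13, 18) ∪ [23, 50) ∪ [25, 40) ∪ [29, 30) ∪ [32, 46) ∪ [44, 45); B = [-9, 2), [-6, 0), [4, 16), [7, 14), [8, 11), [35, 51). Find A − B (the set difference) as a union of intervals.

Merge the first list: [6, 19), [23, 50).
Merge the second list: [-9, 2), [4, 16), [35, 51).
[6, 19) minus B → [16, 19).
[23, 50) minus B → [23, 35).

[16, 19) ∪ [23, 35)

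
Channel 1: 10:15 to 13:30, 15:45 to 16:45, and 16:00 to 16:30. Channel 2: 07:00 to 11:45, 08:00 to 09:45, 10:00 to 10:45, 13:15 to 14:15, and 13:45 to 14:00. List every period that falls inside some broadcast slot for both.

10:15–11:45, 13:15–13:30

First set merges to 10:15–13:30, 15:45–16:45.
Second set merges to 07:00–11:45, 13:15–14:15.
10:15–13:30 ∩ B → 10:15–11:45, 13:15–13:30.
15:45–16:45 meets no B interval.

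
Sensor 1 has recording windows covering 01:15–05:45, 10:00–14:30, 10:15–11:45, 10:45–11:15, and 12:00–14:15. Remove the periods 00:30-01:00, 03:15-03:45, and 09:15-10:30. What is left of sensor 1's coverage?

First set merges to 01:15-05:45, 10:00-14:30.
01:15-05:45 \ B = 01:15-03:15, 03:45-05:45.
10:00-14:30 \ B = 10:30-14:30.

01:15-03:15, 03:45-05:45, 10:30-14:30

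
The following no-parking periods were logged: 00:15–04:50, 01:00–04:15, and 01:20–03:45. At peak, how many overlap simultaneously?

3

Walk the sorted start/end points keeping a running depth.
The depth first hits 3 at 01:20.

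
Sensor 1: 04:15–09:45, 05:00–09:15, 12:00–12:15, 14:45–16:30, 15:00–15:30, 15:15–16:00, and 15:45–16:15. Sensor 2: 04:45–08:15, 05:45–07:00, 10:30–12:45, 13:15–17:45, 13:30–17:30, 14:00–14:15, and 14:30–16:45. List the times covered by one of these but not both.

A, merged: 04:15–09:45, 12:00–12:15, 14:45–16:30.
B, merged: 04:45–08:15, 10:30–12:45, 13:15–17:45.
A \ B = 04:15–04:45, 08:15–09:45.
B \ A = 10:30–12:00, 12:15–12:45, 13:15–14:45, 16:30–17:45.
Union of the two gives the symmetric difference.

04:15–04:45, 08:15–09:45, 10:30–12:00, 12:15–12:45, 13:15–14:45, 16:30–17:45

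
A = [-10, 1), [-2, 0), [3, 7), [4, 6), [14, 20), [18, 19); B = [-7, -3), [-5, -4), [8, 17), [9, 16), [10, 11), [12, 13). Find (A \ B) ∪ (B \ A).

[-10, -7) ∪ [-3, 1) ∪ [3, 7) ∪ [8, 14) ∪ [17, 20)

A, merged: [-10, 1), [3, 7), [14, 20).
B, merged: [-7, -3), [8, 17).
A but not B: [-10, -7), [-3, 1), [3, 7), [17, 20).
B but not A: [8, 14).
Combining gives A △ B.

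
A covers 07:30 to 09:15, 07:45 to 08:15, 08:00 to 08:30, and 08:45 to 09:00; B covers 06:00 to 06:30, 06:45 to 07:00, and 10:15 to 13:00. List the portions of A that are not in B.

07:30–09:15

Merge the first list: 07:30–09:15.
07:30–09:15 is untouched.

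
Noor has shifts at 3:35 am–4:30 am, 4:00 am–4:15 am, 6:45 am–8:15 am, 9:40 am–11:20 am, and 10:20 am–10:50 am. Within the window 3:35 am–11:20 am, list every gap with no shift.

4:30 am–6:45 am, 8:15 am–9:40 am

After merging, the occupied span is 3:35 am–4:30 am, 6:45 am–8:15 am, 9:40 am–11:20 am.
Gaps within 3:35 am–11:20 am: 4:30 am–6:45 am, 8:15 am–9:40 am.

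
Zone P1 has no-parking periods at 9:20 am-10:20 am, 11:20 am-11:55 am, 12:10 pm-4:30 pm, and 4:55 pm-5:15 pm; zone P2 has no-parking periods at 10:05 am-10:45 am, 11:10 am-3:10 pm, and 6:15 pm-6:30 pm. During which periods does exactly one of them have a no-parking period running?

9:20 am–10:05 am, 10:20 am–10:45 am, 11:10 am–11:20 am, 11:55 am–12:10 pm, 3:10 pm–4:30 pm, 4:55 pm–5:15 pm, 6:15 pm–6:30 pm

Only in the first: 9:20 am–10:05 am, 3:10 pm–4:30 pm, 4:55 pm–5:15 pm.
Only in the second: 10:20 am–10:45 am, 11:10 am–11:20 am, 11:55 am–12:10 pm, 6:15 pm–6:30 pm.
Together these are the periods covered by exactly one.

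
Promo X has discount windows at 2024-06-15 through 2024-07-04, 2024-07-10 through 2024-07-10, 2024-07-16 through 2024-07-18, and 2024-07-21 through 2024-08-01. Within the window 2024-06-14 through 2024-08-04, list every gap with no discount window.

2024-06-14 through 2024-06-14, 2024-07-05 through 2024-07-09, 2024-07-11 through 2024-07-15, 2024-07-19 through 2024-07-20, 2024-08-02 through 2024-08-04

Covered (merged): 2024-06-15 through 2024-07-04, 2024-07-10 through 2024-07-10, 2024-07-16 through 2024-07-18, 2024-07-21 through 2024-08-01.
Gaps within 2024-06-14 through 2024-08-04: 2024-06-14 through 2024-06-14, 2024-07-05 through 2024-07-09, 2024-07-11 through 2024-07-15, 2024-07-19 through 2024-07-20, 2024-08-02 through 2024-08-04.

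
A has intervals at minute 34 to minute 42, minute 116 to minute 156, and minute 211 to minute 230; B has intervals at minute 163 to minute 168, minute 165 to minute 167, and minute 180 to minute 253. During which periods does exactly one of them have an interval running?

minute 34 to minute 42, minute 116 to minute 156, minute 163 to minute 168, minute 180 to minute 211, minute 230 to minute 253

Second set merges to minute 163 to minute 168, minute 180 to minute 253.
A \ B = minute 34 to minute 42, minute 116 to minute 156.
B \ A = minute 163 to minute 168, minute 180 to minute 211, minute 230 to minute 253.
Union of the two gives the symmetric difference.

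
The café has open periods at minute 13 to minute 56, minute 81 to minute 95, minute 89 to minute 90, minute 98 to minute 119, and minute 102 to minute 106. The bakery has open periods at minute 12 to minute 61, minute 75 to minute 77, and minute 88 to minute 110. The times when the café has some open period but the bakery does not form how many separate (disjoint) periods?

2

Merge the first list: minute 13 to minute 56, minute 81 to minute 95, minute 98 to minute 119.
A \ B = minute 81 to minute 88, minute 110 to minute 119.
That is 2 disjoint pieces.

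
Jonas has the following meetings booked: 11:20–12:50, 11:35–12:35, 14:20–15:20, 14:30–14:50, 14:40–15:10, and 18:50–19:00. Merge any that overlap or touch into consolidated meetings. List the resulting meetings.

11:35-12:35 overlaps/touches 11:20-12:50 → extend to 11:20-12:50.
14:20-15:20 is disjoint → start new block.
14:30-14:50 overlaps/touches 14:20-15:20 → extend to 14:20-15:20.
14:40-15:10 overlaps/touches 14:20-15:20 → extend to 14:20-15:20.
18:50-19:00 is disjoint → start new block.

11:20-12:50, 14:20-15:20, 18:50-19:00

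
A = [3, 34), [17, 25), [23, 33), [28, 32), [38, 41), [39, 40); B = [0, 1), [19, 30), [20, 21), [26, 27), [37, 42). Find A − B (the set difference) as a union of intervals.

[3, 19) ∪ [30, 34)

First set merges to [3, 34), [38, 41).
Second set merges to [0, 1), [19, 30), [37, 42).
[3, 34) minus B → [3, 19), [30, 34).
[38, 41): fully covered by B → removed.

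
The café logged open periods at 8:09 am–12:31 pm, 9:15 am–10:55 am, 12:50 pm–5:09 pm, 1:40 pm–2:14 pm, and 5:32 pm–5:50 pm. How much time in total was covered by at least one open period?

Merged: 8:09 am-12:31 pm, 12:50 pm-5:09 pm, 5:32 pm-5:50 pm.
Lengths: 4 h 22 min + 4 h 19 min + 18 min = 8 h 59 min.

8 h 59 min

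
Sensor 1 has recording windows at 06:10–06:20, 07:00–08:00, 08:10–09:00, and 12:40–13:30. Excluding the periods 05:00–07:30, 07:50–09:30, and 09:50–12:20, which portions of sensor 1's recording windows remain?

06:10–06:20: entirely removed.
07:00–08:00 \ B = 07:30–07:50.
08:10–09:00: entirely removed.
12:40–13:30: nothing removed.

07:30–07:50, 12:40–13:30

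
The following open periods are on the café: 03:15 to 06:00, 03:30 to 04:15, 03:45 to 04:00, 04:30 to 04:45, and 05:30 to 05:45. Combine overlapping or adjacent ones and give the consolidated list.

03:30-04:15 overlaps/touches 03:15-06:00 → extend to 03:15-06:00.
03:45-04:00 overlaps/touches 03:15-06:00 → extend to 03:15-06:00.
04:30-04:45 overlaps/touches 03:15-06:00 → extend to 03:15-06:00.
05:30-05:45 overlaps/touches 03:15-06:00 → extend to 03:15-06:00.

03:15-06:00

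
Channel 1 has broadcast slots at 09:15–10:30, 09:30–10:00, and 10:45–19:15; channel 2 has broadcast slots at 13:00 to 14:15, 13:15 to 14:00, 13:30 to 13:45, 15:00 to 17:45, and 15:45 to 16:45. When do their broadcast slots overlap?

A, merged: 09:15–10:30, 10:45–19:15.
B, merged: 13:00–14:15, 15:00–17:45.
09:15–10:30: no overlap with the second set.
10:45–19:15 meets the second set on 13:00–14:15, 15:00–17:45.

13:00–14:15, 15:00–17:45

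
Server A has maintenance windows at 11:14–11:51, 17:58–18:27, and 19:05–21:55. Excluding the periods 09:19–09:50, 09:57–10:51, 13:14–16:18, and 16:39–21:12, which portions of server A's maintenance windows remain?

11:14–11:51, 21:12–21:55

11:14–11:51: no B overlap → unchanged.
17:58–18:27: fully covered by B → removed.
19:05–21:55 minus B → 21:12–21:55.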